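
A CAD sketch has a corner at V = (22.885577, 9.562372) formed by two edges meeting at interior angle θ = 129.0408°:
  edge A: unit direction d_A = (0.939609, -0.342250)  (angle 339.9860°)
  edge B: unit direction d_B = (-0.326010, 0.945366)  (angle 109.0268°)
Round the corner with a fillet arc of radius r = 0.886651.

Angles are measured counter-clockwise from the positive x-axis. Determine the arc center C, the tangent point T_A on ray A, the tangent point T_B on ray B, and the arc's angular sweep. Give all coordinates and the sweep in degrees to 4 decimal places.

bisector direction at 44.5064° = (0.713172,0.700989)
center distance |VC| = r/sin(θ/2) = 0.886651/sin(64.5204°) = 0.982179
C = V + |VC|·bis = (23.5860,10.2509)
T_A = V + ((C−V)·d_A)·d_A = V + 0.4225·d_A = (23.2826,9.4178)
T_B = V + ((C−V)·d_B)·d_B = V + 0.4225·d_B = (22.7478,9.9618)
sweep = 180° − θ = 50.9592°

center=(23.5860,10.2509) T_A=(23.2826,9.4178) T_B=(22.7478,9.9618) sweep=50.9592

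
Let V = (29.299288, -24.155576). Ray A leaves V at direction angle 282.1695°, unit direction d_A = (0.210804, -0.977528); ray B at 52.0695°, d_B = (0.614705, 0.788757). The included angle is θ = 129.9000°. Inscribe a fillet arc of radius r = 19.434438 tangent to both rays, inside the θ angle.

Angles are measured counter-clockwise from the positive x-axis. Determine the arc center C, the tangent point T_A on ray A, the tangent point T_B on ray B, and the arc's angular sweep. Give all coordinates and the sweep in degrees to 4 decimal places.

center=(50.2118,-28.9377) T_A=(31.2140,-33.0345) T_B=(34.8827,-16.9912) sweep=50.1000

bisector direction at 347.1195° = (0.974837,-0.222918)
center distance |VC| = r/sin(θ/2) = 19.434438/sin(64.9500°) = 21.452267
C = V + |VC|·bis = (50.2118,-28.9377)
T_A = V + ((C−V)·d_A)·d_A = V + 9.0831·d_A = (31.2140,-33.0345)
T_B = V + ((C−V)·d_B)·d_B = V + 9.0831·d_B = (34.8827,-16.9912)
sweep = 180° − θ = 50.1000°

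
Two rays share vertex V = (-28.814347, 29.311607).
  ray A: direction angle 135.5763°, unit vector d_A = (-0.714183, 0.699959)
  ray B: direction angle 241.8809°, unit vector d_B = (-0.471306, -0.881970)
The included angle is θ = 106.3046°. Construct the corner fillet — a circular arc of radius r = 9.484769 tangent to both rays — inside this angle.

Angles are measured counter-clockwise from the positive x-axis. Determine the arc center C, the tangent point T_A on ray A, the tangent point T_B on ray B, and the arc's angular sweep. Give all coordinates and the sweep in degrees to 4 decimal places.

bisector direction at 188.7286° = (-0.988418,-0.151754)
center distance |VC| = r/sin(θ/2) = 9.484769/sin(53.1523°) = 11.852518
C = V + |VC|·bis = (-40.5296,27.5129)
T_A = V + ((C−V)·d_A)·d_A = V + 7.1078·d_A = (-33.8906,34.2868)
T_B = V + ((C−V)·d_B)·d_B = V + 7.1078·d_B = (-32.1643,23.0427)
sweep = 180° − θ = 73.6954°

center=(-40.5296,27.5129) T_A=(-33.8906,34.2868) T_B=(-32.1643,23.0427) sweep=73.6954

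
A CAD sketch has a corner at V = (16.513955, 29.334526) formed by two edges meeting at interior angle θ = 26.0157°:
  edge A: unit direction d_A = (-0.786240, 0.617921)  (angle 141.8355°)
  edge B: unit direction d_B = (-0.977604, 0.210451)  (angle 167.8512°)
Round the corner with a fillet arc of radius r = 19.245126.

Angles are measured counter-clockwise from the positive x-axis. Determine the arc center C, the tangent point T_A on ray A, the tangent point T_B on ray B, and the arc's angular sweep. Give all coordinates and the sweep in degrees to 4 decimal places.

center=(-60.8779,65.6809) T_A=(-48.9859,80.8121) T_B=(-64.9280,46.8667) sweep=153.9843

bisector direction at 154.8434° = (-0.905149,0.425095)
center distance |VC| = r/sin(θ/2) = 19.245126/sin(13.0078°) = 85.501764
C = V + |VC|·bis = (-60.8779,65.6809)
T_A = V + ((C−V)·d_A)·d_A = V + 83.3077·d_A = (-48.9859,80.8121)
T_B = V + ((C−V)·d_B)·d_B = V + 83.3077·d_B = (-64.9280,46.8667)
sweep = 180° − θ = 153.9843°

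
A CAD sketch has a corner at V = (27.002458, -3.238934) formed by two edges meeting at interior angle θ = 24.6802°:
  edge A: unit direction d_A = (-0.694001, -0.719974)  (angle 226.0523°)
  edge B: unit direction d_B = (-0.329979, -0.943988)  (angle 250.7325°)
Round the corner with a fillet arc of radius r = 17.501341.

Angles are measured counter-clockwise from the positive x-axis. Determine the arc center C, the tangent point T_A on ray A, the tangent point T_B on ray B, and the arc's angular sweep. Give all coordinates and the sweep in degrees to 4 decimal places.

center=(-15.9167,-72.9823) T_A=(-28.5172,-60.8364) T_B=(0.6044,-78.7574) sweep=155.3198

bisector direction at 238.3924° = (-0.524099,-0.851657)
center distance |VC| = r/sin(θ/2) = 17.501341/sin(12.3401°) = 81.891355
C = V + |VC|·bis = (-15.9167,-72.9823)
T_A = V + ((C−V)·d_A)·d_A = V + 79.9994·d_A = (-28.5172,-60.8364)
T_B = V + ((C−V)·d_B)·d_B = V + 79.9994·d_B = (0.6044,-78.7574)
sweep = 180° − θ = 155.3198°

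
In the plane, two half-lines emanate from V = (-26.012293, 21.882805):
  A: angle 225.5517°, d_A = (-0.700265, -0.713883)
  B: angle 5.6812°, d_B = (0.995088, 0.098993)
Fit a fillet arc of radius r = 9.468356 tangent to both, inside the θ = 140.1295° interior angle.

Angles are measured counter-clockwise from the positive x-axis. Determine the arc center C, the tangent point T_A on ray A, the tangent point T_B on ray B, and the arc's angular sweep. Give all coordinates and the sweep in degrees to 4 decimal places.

bisector direction at 295.6165° = (0.432345,-0.901708)
center distance |VC| = r/sin(θ/2) = 9.468356/sin(70.0648°) = 10.071878
C = V + |VC|·bis = (-21.6578,12.8009)
T_A = V + ((C−V)·d_A)·d_A = V + 3.4341·d_A = (-28.4171,19.4313)
T_B = V + ((C−V)·d_B)·d_B = V + 3.4341·d_B = (-22.5951,22.2228)
sweep = 180° − θ = 39.8705°

center=(-21.6578,12.8009) T_A=(-28.4171,19.4313) T_B=(-22.5951,22.2228) sweep=39.8705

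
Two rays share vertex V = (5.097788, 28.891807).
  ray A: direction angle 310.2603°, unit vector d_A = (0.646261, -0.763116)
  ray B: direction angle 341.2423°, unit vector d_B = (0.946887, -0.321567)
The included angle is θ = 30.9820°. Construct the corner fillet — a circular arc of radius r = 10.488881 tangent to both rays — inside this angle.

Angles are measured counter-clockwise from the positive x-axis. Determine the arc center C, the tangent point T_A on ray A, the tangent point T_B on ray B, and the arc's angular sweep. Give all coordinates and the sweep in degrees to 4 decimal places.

center=(37.5596,6.7904) T_A=(29.5554,0.0118) T_B=(40.9325,16.7222) sweep=149.0180

bisector direction at 325.7513° = (0.826603,-0.562786)
center distance |VC| = r/sin(θ/2) = 10.488881/sin(15.4910°) = 39.271401
C = V + |VC|·bis = (37.5596,6.7904)
T_A = V + ((C−V)·d_A)·d_A = V + 37.8448·d_A = (29.5554,0.0118)
T_B = V + ((C−V)·d_B)·d_B = V + 37.8448·d_B = (40.9325,16.7222)
sweep = 180° − θ = 149.0180°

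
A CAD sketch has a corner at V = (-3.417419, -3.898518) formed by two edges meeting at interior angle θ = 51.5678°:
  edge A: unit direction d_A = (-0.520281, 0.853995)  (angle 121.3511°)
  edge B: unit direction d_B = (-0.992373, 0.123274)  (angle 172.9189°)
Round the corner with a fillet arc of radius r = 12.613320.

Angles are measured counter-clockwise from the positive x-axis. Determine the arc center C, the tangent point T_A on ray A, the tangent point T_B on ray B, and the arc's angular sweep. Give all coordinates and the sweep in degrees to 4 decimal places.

bisector direction at 147.1350° = (-0.839952,0.542661)
center distance |VC| = r/sin(θ/2) = 12.613320/sin(25.7839°) = 28.997598
C = V + |VC|·bis = (-27.7740,11.8374)
T_A = V + ((C−V)·d_A)·d_A = V + 26.1106·d_A = (-17.0023,18.3998)
T_B = V + ((C−V)·d_B)·d_B = V + 26.1106·d_B = (-29.3289,-0.6798)
sweep = 180° − θ = 128.4322°

center=(-27.7740,11.8374) T_A=(-17.0023,18.3998) T_B=(-29.3289,-0.6798) sweep=128.4322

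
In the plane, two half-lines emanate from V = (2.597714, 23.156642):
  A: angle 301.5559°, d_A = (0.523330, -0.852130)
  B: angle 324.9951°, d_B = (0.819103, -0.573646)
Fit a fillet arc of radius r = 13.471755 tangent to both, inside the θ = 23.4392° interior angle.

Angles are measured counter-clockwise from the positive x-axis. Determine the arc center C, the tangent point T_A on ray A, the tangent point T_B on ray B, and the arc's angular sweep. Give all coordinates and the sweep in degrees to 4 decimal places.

bisector direction at 313.2755° = (0.685507,-0.728066)
center distance |VC| = r/sin(θ/2) = 13.471755/sin(11.7196°) = 66.323381
C = V + |VC|·bis = (48.0629,-25.1312)
T_A = V + ((C−V)·d_A)·d_A = V + 64.9408·d_A = (36.5832,-32.1813)
T_B = V + ((C−V)·d_B)·d_B = V + 64.9408·d_B = (55.7909,-14.0964)
sweep = 180° − θ = 156.5608°

center=(48.0629,-25.1312) T_A=(36.5832,-32.1813) T_B=(55.7909,-14.0964) sweep=156.5608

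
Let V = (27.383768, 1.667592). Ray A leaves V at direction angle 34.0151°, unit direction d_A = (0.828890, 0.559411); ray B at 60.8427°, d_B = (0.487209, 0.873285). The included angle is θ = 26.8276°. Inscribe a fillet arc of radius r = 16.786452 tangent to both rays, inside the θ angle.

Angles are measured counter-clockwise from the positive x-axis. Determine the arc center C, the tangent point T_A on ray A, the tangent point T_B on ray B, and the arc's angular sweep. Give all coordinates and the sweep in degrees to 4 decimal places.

center=(76.3363,54.9570) T_A=(85.7268,41.0428) T_B=(61.6769,63.1355) sweep=153.1724

bisector direction at 47.4289° = (0.676505,0.736438)
center distance |VC| = r/sin(θ/2) = 16.786452/sin(13.4138°) = 72.360950
C = V + |VC|·bis = (76.3363,54.9570)
T_A = V + ((C−V)·d_A)·d_A = V + 70.3869·d_A = (85.7268,41.0428)
T_B = V + ((C−V)·d_B)·d_B = V + 70.3869·d_B = (61.6769,63.1355)
sweep = 180° − θ = 153.1724°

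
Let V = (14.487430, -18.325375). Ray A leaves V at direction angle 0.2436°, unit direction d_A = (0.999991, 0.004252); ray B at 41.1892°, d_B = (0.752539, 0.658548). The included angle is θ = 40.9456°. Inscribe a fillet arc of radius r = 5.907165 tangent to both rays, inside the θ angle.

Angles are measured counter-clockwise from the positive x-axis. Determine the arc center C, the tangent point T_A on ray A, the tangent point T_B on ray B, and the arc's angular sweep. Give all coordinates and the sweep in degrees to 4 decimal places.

center=(30.2845,-12.3510) T_A=(30.3096,-18.2581) T_B=(26.3943,-7.9056) sweep=139.0544

bisector direction at 20.7164° = (0.935343,0.353743)
center distance |VC| = r/sin(θ/2) = 5.907165/sin(20.4728°) = 16.889066
C = V + |VC|·bis = (30.2845,-12.3510)
T_A = V + ((C−V)·d_A)·d_A = V + 15.8223·d_A = (30.3096,-18.2581)
T_B = V + ((C−V)·d_B)·d_B = V + 15.8223·d_B = (26.3943,-7.9056)
sweep = 180° − θ = 139.0544°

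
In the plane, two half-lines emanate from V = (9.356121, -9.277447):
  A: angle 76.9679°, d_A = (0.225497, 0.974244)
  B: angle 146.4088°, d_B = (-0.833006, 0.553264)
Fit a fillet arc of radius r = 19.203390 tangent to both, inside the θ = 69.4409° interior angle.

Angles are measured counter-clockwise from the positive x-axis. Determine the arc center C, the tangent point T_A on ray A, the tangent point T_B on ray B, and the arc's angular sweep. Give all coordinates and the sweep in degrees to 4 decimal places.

bisector direction at 111.6883° = (-0.369558,0.929208)
center distance |VC| = r/sin(θ/2) = 19.203390/sin(34.7204°) = 33.715419
C = V + |VC|·bis = (-3.1037,22.0512)
T_A = V + ((C−V)·d_A)·d_A = V + 27.7121·d_A = (15.6051,17.7209)
T_B = V + ((C−V)·d_B)·d_B = V + 27.7121·d_B = (-13.7282,6.0546)
sweep = 180° − θ = 110.5591°

center=(-3.1037,22.0512) T_A=(15.6051,17.7209) T_B=(-13.7282,6.0546) sweep=110.5591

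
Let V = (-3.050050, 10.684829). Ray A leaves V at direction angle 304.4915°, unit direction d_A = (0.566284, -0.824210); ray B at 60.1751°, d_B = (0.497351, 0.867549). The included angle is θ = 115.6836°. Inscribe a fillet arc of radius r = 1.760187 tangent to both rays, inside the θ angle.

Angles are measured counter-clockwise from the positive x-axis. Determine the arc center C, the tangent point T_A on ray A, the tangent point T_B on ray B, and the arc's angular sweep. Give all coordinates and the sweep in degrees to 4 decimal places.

center=(-0.9726,10.7695) T_A=(-2.4234,9.7727) T_B=(-2.4997,11.6449) sweep=64.3164

bisector direction at 2.3333° = (0.999171,0.040713)
center distance |VC| = r/sin(θ/2) = 1.760187/sin(57.8418°) = 2.079170
C = V + |VC|·bis = (-0.9726,10.7695)
T_A = V + ((C−V)·d_A)·d_A = V + 1.1067·d_A = (-2.4234,9.7727)
T_B = V + ((C−V)·d_B)·d_B = V + 1.1067·d_B = (-2.4997,11.6449)
sweep = 180° − θ = 64.3164°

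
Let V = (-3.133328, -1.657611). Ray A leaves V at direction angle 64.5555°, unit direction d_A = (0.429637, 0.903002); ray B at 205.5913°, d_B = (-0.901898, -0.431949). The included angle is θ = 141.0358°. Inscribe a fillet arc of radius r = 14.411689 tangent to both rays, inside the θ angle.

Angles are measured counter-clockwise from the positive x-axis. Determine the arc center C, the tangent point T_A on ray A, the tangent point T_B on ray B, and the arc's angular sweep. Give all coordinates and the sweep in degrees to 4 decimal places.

center=(-13.9567,9.1380) T_A=(-0.9429,2.9462) T_B=(-7.7315,-3.8599) sweep=38.9642

bisector direction at 135.0734° = (-0.708012,0.706200)
center distance |VC| = r/sin(θ/2) = 14.411689/sin(70.5179°) = 15.286931
C = V + |VC|·bis = (-13.9567,9.1380)
T_A = V + ((C−V)·d_A)·d_A = V + 5.0984·d_A = (-0.9429,2.9462)
T_B = V + ((C−V)·d_B)·d_B = V + 5.0984·d_B = (-7.7315,-3.8599)
sweep = 180° − θ = 38.9642°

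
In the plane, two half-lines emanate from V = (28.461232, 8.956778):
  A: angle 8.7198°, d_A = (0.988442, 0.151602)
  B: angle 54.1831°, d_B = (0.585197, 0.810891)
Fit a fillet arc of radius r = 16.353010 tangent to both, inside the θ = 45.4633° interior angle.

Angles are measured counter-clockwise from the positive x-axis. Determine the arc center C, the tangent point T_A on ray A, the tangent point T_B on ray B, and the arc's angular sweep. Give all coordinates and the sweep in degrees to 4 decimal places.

center=(64.5635,31.0382) T_A=(67.0426,14.8742) T_B=(51.3030,40.6079) sweep=134.5367

bisector direction at 31.4514° = (0.853083,0.521776)
center distance |VC| = r/sin(θ/2) = 16.353010/sin(22.7316°) = 42.319747
C = V + |VC|·bis = (64.5635,31.0382)
T_A = V + ((C−V)·d_A)·d_A = V + 39.0326·d_A = (67.0426,14.8742)
T_B = V + ((C−V)·d_B)·d_B = V + 39.0326·d_B = (51.3030,40.6079)
sweep = 180° − θ = 134.5367°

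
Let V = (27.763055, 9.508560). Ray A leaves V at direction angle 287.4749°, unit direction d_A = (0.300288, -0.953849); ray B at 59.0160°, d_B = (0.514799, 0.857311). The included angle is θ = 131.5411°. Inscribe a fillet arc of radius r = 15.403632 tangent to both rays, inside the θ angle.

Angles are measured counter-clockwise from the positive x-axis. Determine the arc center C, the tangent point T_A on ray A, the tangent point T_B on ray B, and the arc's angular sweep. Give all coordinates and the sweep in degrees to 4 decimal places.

bisector direction at 353.2455° = (0.993059,-0.117616)
center distance |VC| = r/sin(θ/2) = 15.403632/sin(65.7706°) = 16.891627
C = V + |VC|·bis = (44.5374,7.5218)
T_A = V + ((C−V)·d_A)·d_A = V + 6.9322·d_A = (29.8447,2.8963)
T_B = V + ((C−V)·d_B)·d_B = V + 6.9322·d_B = (31.3317,15.4516)
sweep = 180° − θ = 48.4589°

center=(44.5374,7.5218) T_A=(29.8447,2.8963) T_B=(31.3317,15.4516) sweep=48.4589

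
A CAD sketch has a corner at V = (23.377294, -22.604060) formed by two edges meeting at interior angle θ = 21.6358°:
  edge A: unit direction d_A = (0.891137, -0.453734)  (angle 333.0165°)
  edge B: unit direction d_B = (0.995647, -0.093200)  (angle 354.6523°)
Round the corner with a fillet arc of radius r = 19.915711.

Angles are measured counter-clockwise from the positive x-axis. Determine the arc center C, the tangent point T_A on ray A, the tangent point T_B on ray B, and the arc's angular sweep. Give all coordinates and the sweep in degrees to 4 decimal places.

bisector direction at 343.8344° = (0.960461,-0.278415)
center distance |VC| = r/sin(θ/2) = 19.915711/sin(10.8179°) = 106.110627
C = V + |VC|·bis = (125.2924,-52.1468)
T_A = V + ((C−V)·d_A)·d_A = V + 104.2249·d_A = (116.2560,-69.8944)
T_B = V + ((C−V)·d_B)·d_B = V + 104.2249·d_B = (127.1485,-32.3178)
sweep = 180° − θ = 158.3642°

center=(125.2924,-52.1468) T_A=(116.2560,-69.8944) T_B=(127.1485,-32.3178) sweep=158.3642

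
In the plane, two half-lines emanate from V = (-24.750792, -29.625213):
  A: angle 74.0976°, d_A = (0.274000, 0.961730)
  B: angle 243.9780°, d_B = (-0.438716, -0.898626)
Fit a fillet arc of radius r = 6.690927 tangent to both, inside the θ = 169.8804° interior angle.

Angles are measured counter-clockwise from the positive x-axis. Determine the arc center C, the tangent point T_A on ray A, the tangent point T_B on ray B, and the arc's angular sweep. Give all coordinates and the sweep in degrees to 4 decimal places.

center=(-31.0233,-27.2222) T_A=(-24.5885,-29.0555) T_B=(-25.0107,-30.1576) sweep=10.1196

bisector direction at 159.0378° = (-0.933817,0.357752)
center distance |VC| = r/sin(θ/2) = 6.690927/sin(84.9402°) = 6.717102
C = V + |VC|·bis = (-31.0233,-27.2222)
T_A = V + ((C−V)·d_A)·d_A = V + 0.5924·d_A = (-24.5885,-29.0555)
T_B = V + ((C−V)·d_B)·d_B = V + 0.5924·d_B = (-25.0107,-30.1576)
sweep = 180° − θ = 10.1196°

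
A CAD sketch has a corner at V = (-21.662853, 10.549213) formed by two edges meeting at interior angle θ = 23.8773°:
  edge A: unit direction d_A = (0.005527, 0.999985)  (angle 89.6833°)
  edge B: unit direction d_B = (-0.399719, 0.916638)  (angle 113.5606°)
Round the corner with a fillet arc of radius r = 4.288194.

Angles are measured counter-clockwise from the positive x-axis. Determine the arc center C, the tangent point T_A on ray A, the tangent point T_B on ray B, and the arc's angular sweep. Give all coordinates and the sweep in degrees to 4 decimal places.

bisector direction at 101.6219° = (-0.201453,0.979498)
center distance |VC| = r/sin(θ/2) = 4.288194/sin(11.9387°) = 20.729511
C = V + |VC|·bis = (-25.8389,30.8537)
T_A = V + ((C−V)·d_A)·d_A = V + 20.2811·d_A = (-21.5508,30.8300)
T_B = V + ((C−V)·d_B)·d_B = V + 20.2811·d_B = (-29.7696,29.1397)
sweep = 180° − θ = 156.1227°

center=(-25.8389,30.8537) T_A=(-21.5508,30.8300) T_B=(-29.7696,29.1397) sweep=156.1227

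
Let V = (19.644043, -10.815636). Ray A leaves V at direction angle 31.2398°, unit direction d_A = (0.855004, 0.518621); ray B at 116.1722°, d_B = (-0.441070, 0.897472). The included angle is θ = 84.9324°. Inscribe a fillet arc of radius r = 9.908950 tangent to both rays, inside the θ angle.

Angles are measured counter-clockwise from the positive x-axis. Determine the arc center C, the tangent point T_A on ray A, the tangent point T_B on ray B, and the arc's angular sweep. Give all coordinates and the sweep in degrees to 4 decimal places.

center=(23.7618,3.2714) T_A=(28.9008,-5.2008) T_B=(14.8688,-1.0991) sweep=95.0676

bisector direction at 73.7060° = (0.280566,0.959835)
center distance |VC| = r/sin(θ/2) = 9.908950/sin(42.4662°) = 14.676552
C = V + |VC|·bis = (23.7618,3.2714)
T_A = V + ((C−V)·d_A)·d_A = V + 10.8265·d_A = (28.9008,-5.2008)
T_B = V + ((C−V)·d_B)·d_B = V + 10.8265·d_B = (14.8688,-1.0991)
sweep = 180° − θ = 95.0676°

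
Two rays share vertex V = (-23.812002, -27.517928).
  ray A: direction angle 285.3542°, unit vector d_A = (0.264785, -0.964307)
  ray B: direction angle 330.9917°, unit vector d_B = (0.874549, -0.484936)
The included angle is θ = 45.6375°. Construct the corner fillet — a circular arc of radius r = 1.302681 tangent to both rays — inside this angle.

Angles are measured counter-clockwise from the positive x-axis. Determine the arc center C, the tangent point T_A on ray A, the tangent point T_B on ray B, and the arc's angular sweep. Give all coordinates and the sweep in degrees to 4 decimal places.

bisector direction at 308.1729° = (0.618037,-0.786149)
center distance |VC| = r/sin(θ/2) = 1.302681/sin(22.8188°) = 3.359007
C = V + |VC|·bis = (-21.7360,-30.1586)
T_A = V + ((C−V)·d_A)·d_A = V + 3.0961·d_A = (-22.9922,-30.5035)
T_B = V + ((C−V)·d_B)·d_B = V + 3.0961·d_B = (-21.1043,-29.0193)
sweep = 180° − θ = 134.3625°

center=(-21.7360,-30.1586) T_A=(-22.9922,-30.5035) T_B=(-21.1043,-29.0193) sweep=134.3625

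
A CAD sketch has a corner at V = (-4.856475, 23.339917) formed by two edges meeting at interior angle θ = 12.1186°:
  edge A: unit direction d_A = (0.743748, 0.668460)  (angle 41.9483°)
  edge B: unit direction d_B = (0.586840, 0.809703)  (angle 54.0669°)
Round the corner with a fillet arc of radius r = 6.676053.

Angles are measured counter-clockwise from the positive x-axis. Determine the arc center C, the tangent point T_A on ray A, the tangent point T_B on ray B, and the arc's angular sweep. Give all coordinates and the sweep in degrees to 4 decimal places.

center=(37.4568,70.3461) T_A=(41.9195,65.3808) T_B=(32.0512,74.2639) sweep=167.8814

bisector direction at 48.0076° = (0.669032,0.743234)
center distance |VC| = r/sin(θ/2) = 6.676053/sin(6.0593°) = 63.245522
C = V + |VC|·bis = (37.4568,70.3461)
T_A = V + ((C−V)·d_A)·d_A = V + 62.8922·d_A = (41.9195,65.3808)
T_B = V + ((C−V)·d_B)·d_B = V + 62.8922·d_B = (32.0512,74.2639)
sweep = 180° − θ = 167.8814°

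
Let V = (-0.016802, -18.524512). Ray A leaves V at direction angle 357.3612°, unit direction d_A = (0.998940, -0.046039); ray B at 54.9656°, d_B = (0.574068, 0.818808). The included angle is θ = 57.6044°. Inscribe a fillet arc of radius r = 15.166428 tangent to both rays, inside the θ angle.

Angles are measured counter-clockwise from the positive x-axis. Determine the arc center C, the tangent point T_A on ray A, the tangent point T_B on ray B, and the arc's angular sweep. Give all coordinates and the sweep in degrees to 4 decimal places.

bisector direction at 26.1634° = (0.897540,0.440933)
center distance |VC| = r/sin(θ/2) = 15.166428/sin(28.8022°) = 31.479508
C = V + |VC|·bis = (28.2373,-4.6442)
T_A = V + ((C−V)·d_A)·d_A = V + 27.5851·d_A = (27.5391,-19.7945)
T_B = V + ((C−V)·d_B)·d_B = V + 27.5851·d_B = (15.8189,4.0624)
sweep = 180° − θ = 122.3956°

center=(28.2373,-4.6442) T_A=(27.5391,-19.7945) T_B=(15.8189,4.0624) sweep=122.3956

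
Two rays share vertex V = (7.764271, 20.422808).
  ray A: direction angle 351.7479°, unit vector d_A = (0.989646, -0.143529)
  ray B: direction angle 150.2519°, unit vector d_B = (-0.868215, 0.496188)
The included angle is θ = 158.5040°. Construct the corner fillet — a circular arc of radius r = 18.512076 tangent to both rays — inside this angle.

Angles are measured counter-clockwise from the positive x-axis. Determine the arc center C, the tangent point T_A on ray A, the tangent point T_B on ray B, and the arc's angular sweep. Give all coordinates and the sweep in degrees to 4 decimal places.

bisector direction at 70.9999° = (0.325570,0.945518)
center distance |VC| = r/sin(θ/2) = 18.512076/sin(79.2520°) = 18.842634
C = V + |VC|·bis = (13.8989,38.2389)
T_A = V + ((C−V)·d_A)·d_A = V + 3.5140·d_A = (11.2418,19.9185)
T_B = V + ((C−V)·d_B)·d_B = V + 3.5140·d_B = (4.7134,22.1664)
sweep = 180° − θ = 21.4960°

center=(13.8989,38.2389) T_A=(11.2418,19.9185) T_B=(4.7134,22.1664) sweep=21.4960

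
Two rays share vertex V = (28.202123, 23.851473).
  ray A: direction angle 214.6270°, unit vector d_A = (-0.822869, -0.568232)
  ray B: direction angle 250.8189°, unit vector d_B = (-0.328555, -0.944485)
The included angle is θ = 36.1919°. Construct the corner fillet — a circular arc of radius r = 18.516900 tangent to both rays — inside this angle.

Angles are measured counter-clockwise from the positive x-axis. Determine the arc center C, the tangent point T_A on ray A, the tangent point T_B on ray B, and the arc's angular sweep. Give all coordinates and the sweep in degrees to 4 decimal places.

center=(-7.9047,-23.5850) T_A=(-18.4266,-8.3480) T_B=(9.5842,-29.6688) sweep=143.8081

bisector direction at 232.7229° = (-0.605670,-0.795716)
center distance |VC| = r/sin(θ/2) = 18.516900/sin(18.0959°) = 59.614775
C = V + |VC|·bis = (-7.9047,-23.5850)
T_A = V + ((C−V)·d_A)·d_A = V + 56.6661·d_A = (-18.4266,-8.3480)
T_B = V + ((C−V)·d_B)·d_B = V + 56.6661·d_B = (9.5842,-29.6688)
sweep = 180° − θ = 143.8081°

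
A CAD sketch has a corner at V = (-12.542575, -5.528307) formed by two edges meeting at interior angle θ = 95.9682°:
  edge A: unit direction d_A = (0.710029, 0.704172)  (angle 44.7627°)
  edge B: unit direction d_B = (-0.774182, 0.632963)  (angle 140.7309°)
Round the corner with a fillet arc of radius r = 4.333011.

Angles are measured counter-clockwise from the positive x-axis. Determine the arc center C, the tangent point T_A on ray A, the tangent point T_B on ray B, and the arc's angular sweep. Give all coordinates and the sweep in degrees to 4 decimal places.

center=(-12.8221,0.2971) T_A=(-9.7709,-2.7795) T_B=(-15.5647,-3.0574) sweep=84.0318

bisector direction at 92.7468° = (-0.047922,0.998851)
center distance |VC| = r/sin(θ/2) = 4.333011/sin(47.9841°) = 5.832099
C = V + |VC|·bis = (-12.8221,0.2971)
T_A = V + ((C−V)·d_A)·d_A = V + 3.9036·d_A = (-9.7709,-2.7795)
T_B = V + ((C−V)·d_B)·d_B = V + 3.9036·d_B = (-15.5647,-3.0574)
sweep = 180° − θ = 84.0318°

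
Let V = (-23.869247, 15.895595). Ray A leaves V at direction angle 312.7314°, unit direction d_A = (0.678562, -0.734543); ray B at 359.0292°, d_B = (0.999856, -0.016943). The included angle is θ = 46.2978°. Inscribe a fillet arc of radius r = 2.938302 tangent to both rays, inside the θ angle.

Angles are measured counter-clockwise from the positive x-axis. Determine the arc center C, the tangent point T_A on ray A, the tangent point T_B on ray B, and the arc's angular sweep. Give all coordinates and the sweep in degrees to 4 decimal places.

bisector direction at 335.8803° = (0.912694,-0.408644)
center distance |VC| = r/sin(θ/2) = 2.938302/sin(23.1489°) = 7.474275
C = V + |VC|·bis = (-17.0475,12.8413)
T_A = V + ((C−V)·d_A)·d_A = V + 6.8725·d_A = (-19.2058,10.8475)
T_B = V + ((C−V)·d_B)·d_B = V + 6.8725·d_B = (-16.9977,15.7792)
sweep = 180° − θ = 133.7022°

center=(-17.0475,12.8413) T_A=(-19.2058,10.8475) T_B=(-16.9977,15.7792) sweep=133.7022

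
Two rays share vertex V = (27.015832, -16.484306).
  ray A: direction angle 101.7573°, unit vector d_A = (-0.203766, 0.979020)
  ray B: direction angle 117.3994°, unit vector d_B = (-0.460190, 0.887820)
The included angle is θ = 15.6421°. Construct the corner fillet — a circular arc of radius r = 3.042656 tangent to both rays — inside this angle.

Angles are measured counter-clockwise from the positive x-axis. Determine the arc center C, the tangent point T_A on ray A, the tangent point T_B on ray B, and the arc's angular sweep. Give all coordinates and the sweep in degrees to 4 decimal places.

bisector direction at 109.5784° = (-0.335096,0.942184)
center distance |VC| = r/sin(θ/2) = 3.042656/sin(7.8210°) = 22.359391
C = V + |VC|·bis = (19.5233,4.5824)
T_A = V + ((C−V)·d_A)·d_A = V + 22.1514·d_A = (22.5021,5.2023)
T_B = V + ((C−V)·d_B)·d_B = V + 22.1514·d_B = (16.8220,3.1822)
sweep = 180° − θ = 164.3579°

center=(19.5233,4.5824) T_A=(22.5021,5.2023) T_B=(16.8220,3.1822) sweep=164.3579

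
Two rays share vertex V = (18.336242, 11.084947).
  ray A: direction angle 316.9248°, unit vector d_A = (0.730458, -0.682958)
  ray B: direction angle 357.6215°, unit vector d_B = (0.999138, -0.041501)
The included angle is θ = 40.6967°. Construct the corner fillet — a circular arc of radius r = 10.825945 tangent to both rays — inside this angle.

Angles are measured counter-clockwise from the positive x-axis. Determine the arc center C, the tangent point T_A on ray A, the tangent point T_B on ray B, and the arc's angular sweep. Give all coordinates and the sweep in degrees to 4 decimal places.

bisector direction at 337.2732° = (0.922357,-0.386338)
center distance |VC| = r/sin(θ/2) = 10.825945/sin(20.3483°) = 31.133463
C = V + |VC|·bis = (47.0524,-0.9431)
T_A = V + ((C−V)·d_A)·d_A = V + 29.1906·d_A = (39.6588,-8.8510)
T_B = V + ((C−V)·d_B)·d_B = V + 29.1906·d_B = (47.5017,9.8735)
sweep = 180° − θ = 139.3033°

center=(47.0524,-0.9431) T_A=(39.6588,-8.8510) T_B=(47.5017,9.8735) sweep=139.3033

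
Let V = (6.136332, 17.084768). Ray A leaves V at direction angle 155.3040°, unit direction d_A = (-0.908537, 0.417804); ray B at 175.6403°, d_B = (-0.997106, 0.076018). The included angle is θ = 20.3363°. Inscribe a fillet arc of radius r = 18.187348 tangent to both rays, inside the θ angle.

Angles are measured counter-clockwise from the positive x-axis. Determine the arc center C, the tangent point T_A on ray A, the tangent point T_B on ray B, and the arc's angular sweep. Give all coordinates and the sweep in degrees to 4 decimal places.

center=(-93.5921,42.9280) T_A=(-85.9934,59.4519) T_B=(-94.9747,24.7933) sweep=159.6637

bisector direction at 165.4721° = (-0.968026,0.250851)
center distance |VC| = r/sin(θ/2) = 18.187348/sin(10.1682°) = 103.022511
C = V + |VC|·bis = (-93.5921,42.9280)
T_A = V + ((C−V)·d_A)·d_A = V + 101.4044·d_A = (-85.9934,59.4519)
T_B = V + ((C−V)·d_B)·d_B = V + 101.4044·d_B = (-94.9747,24.7933)
sweep = 180° − θ = 159.6637°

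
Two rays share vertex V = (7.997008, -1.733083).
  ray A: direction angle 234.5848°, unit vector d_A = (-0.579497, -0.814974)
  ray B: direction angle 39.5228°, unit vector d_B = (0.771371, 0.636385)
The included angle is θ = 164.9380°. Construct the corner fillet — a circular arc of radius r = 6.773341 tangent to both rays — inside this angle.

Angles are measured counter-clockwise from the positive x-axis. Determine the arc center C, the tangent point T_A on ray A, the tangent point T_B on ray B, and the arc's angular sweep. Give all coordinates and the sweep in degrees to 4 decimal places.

center=(12.9982,-6.3880) T_A=(7.4781,-2.4629) T_B=(8.6877,-1.1632) sweep=15.0620

bisector direction at 317.0538° = (0.731994,-0.681311)
center distance |VC| = r/sin(θ/2) = 6.773341/sin(82.4690°) = 6.832276
C = V + |VC|·bis = (12.9982,-6.3880)
T_A = V + ((C−V)·d_A)·d_A = V + 0.8955·d_A = (7.4781,-2.4629)
T_B = V + ((C−V)·d_B)·d_B = V + 0.8955·d_B = (8.6877,-1.1632)
sweep = 180° − θ = 15.0620°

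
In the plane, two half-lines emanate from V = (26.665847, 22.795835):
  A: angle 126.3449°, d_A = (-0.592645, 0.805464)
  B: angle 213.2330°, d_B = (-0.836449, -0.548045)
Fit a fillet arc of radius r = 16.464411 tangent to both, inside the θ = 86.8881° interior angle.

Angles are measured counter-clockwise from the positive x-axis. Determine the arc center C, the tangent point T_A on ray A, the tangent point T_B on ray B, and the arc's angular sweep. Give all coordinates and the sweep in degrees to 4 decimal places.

bisector direction at 169.7889° = (-0.984161,0.177275)
center distance |VC| = r/sin(θ/2) = 16.464411/sin(43.4440°) = 23.943153
C = V + |VC|·bis = (3.1019,27.0403)
T_A = V + ((C−V)·d_A)·d_A = V + 17.3838·d_A = (16.3634,36.7979)
T_B = V + ((C−V)·d_B)·d_B = V + 17.3838·d_B = (12.1252,13.2687)
sweep = 180° − θ = 93.1119°

center=(3.1019,27.0403) T_A=(16.3634,36.7979) T_B=(12.1252,13.2687) sweep=93.1119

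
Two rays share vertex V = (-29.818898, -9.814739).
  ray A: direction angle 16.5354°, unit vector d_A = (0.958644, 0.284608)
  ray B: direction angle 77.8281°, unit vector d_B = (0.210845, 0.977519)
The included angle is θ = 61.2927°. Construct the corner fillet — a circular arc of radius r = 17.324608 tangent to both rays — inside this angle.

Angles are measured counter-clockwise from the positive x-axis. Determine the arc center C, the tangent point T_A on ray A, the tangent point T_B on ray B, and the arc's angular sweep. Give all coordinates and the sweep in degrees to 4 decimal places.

center=(-6.7186,15.1154) T_A=(-1.7879,-1.4927) T_B=(-23.6537,18.7682) sweep=118.7073

bisector direction at 47.1818° = (0.679675,0.733513)
center distance |VC| = r/sin(θ/2) = 17.324608/sin(30.6464°) = 33.987309
C = V + |VC|·bis = (-6.7186,15.1154)
T_A = V + ((C−V)·d_A)·d_A = V + 29.2403·d_A = (-1.7879,-1.4927)
T_B = V + ((C−V)·d_B)·d_B = V + 29.2403·d_B = (-23.6537,18.7682)
sweep = 180° − θ = 118.7073°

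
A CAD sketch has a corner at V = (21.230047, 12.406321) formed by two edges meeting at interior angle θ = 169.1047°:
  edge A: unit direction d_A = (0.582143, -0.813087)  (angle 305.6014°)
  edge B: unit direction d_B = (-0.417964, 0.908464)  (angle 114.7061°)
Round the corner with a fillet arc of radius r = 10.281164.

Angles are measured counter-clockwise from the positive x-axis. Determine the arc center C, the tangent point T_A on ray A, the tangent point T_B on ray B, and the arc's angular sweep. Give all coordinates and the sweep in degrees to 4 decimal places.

bisector direction at 30.1538° = (0.864681,0.502322)
center distance |VC| = r/sin(θ/2) = 10.281164/sin(84.5524°) = 10.327811
C = V + |VC|·bis = (30.1603,17.5942)
T_A = V + ((C−V)·d_A)·d_A = V + 0.9805·d_A = (21.8008,11.6091)
T_B = V + ((C−V)·d_B)·d_B = V + 0.9805·d_B = (20.8202,13.2971)
sweep = 180° − θ = 10.8953°

center=(30.1603,17.5942) T_A=(21.8008,11.6091) T_B=(20.8202,13.2971) sweep=10.8953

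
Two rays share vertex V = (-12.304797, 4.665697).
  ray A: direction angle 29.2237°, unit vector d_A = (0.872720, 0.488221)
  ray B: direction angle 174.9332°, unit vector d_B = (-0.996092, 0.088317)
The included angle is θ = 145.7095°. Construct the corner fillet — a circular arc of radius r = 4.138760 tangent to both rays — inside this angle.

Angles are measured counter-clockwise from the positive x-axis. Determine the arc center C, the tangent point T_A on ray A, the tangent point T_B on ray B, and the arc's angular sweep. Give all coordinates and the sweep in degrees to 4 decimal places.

center=(-13.2111,8.9011) T_A=(-11.1905,5.2891) T_B=(-13.5766,4.7785) sweep=34.2905

bisector direction at 102.0785° = (-0.209251,0.977862)
center distance |VC| = r/sin(θ/2) = 4.138760/sin(72.8547°) = 4.331238
C = V + |VC|·bis = (-13.2111,8.9011)
T_A = V + ((C−V)·d_A)·d_A = V + 1.2768·d_A = (-11.1905,5.2891)
T_B = V + ((C−V)·d_B)·d_B = V + 1.2768·d_B = (-13.5766,4.7785)
sweep = 180° − θ = 34.2905°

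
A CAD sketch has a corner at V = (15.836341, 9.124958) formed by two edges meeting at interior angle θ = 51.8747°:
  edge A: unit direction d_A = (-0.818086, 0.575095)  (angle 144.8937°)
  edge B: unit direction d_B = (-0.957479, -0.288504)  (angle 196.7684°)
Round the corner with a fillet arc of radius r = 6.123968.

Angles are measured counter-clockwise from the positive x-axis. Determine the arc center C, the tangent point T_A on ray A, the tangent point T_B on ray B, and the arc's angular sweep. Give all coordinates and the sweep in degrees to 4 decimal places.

bisector direction at 170.8310° = (-0.987223,0.159346)
center distance |VC| = r/sin(θ/2) = 6.123968/sin(25.9373°) = 14.001222
C = V + |VC|·bis = (2.0140,11.3560)
T_A = V + ((C−V)·d_A)·d_A = V + 12.5909·d_A = (5.5359,16.3659)
T_B = V + ((C−V)·d_B)·d_B = V + 12.5909·d_B = (3.7808,5.4924)
sweep = 180° − θ = 128.1253°

center=(2.0140,11.3560) T_A=(5.5359,16.3659) T_B=(3.7808,5.4924) sweep=128.1253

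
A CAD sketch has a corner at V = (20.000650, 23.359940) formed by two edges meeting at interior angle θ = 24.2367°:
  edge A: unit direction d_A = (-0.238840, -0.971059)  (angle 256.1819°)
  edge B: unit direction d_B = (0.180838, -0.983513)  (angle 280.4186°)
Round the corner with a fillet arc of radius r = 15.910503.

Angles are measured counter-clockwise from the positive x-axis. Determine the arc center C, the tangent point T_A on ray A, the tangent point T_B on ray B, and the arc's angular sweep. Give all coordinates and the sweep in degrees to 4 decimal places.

center=(17.7526,-52.3957) T_A=(2.3026,-48.5956) T_B=(33.4008,-49.5184) sweep=155.7633

bisector direction at 268.3002° = (-0.029662,-0.999560)
center distance |VC| = r/sin(θ/2) = 15.910503/sin(12.1183°) = 75.788948
C = V + |VC|·bis = (17.7526,-52.3957)
T_A = V + ((C−V)·d_A)·d_A = V + 74.1001·d_A = (2.3026,-48.5956)
T_B = V + ((C−V)·d_B)·d_B = V + 74.1001·d_B = (33.4008,-49.5184)
sweep = 180° − θ = 155.7633°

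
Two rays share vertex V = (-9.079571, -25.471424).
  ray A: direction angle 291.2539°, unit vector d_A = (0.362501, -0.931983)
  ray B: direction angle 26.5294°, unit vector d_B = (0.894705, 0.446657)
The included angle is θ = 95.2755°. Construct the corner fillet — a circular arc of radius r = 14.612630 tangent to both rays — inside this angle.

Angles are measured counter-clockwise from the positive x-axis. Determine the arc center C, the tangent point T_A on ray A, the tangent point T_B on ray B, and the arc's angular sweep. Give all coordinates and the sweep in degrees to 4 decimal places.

bisector direction at 338.8917° = (0.932901,-0.360133)
center distance |VC| = r/sin(θ/2) = 14.612630/sin(47.6377°) = 19.776209
C = V + |VC|·bis = (9.3697,-32.5935)
T_A = V + ((C−V)·d_A)·d_A = V + 13.3255·d_A = (-4.2491,-37.8906)
T_B = V + ((C−V)·d_B)·d_B = V + 13.3255·d_B = (2.8428,-19.5195)
sweep = 180° − θ = 84.7245°

center=(9.3697,-32.5935) T_A=(-4.2491,-37.8906) T_B=(2.8428,-19.5195) sweep=84.7245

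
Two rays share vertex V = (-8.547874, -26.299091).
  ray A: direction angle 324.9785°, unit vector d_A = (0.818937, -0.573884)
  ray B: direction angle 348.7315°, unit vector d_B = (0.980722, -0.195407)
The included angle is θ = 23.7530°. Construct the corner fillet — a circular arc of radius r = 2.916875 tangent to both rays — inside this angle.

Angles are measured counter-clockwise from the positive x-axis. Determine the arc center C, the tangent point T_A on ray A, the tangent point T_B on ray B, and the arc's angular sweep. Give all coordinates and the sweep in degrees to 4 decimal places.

bisector direction at 336.8550° = (0.919513,-0.393059)
center distance |VC| = r/sin(θ/2) = 2.916875/sin(11.8765°) = 14.173153
C = V + |VC|·bis = (4.4845,-31.8700)
T_A = V + ((C−V)·d_A)·d_A = V + 13.8698·d_A = (2.8106,-34.2587)
T_B = V + ((C−V)·d_B)·d_B = V + 13.8698·d_B = (5.0545,-29.0093)
sweep = 180° − θ = 156.2470°

center=(4.4845,-31.8700) T_A=(2.8106,-34.2587) T_B=(5.0545,-29.0093) sweep=156.2470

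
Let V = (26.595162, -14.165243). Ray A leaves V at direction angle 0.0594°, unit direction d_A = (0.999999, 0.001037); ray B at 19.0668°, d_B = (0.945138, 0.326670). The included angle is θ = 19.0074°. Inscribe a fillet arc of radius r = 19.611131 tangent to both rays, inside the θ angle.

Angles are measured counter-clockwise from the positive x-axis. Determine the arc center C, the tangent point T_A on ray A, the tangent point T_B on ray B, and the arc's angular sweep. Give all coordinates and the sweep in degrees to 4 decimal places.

bisector direction at 9.5631° = (0.986103,0.166134)
center distance |VC| = r/sin(θ/2) = 19.611131/sin(9.5037°) = 118.775222
C = V + |VC|·bis = (143.7198,5.5673)
T_A = V + ((C−V)·d_A)·d_A = V + 117.1450·d_A = (143.7401,-14.0438)
T_B = V + ((C−V)·d_B)·d_B = V + 117.1450·d_B = (137.3134,24.1026)
sweep = 180° − θ = 160.9926°

center=(143.7198,5.5673) T_A=(143.7401,-14.0438) T_B=(137.3134,24.1026) sweep=160.9926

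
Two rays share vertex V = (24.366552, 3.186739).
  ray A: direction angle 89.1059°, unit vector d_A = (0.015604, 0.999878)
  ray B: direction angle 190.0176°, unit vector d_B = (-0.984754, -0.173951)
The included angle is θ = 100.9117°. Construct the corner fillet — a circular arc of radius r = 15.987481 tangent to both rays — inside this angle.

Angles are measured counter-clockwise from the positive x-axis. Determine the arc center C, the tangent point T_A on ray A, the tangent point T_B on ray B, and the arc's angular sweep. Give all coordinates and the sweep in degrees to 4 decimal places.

center=(8.5870,16.6344) T_A=(24.5725,16.3849) T_B=(11.3680,0.8906) sweep=79.0883

bisector direction at 139.5617° = (-0.761105,0.648628)
center distance |VC| = r/sin(θ/2) = 15.987481/sin(50.4558°) = 20.732423
C = V + |VC|·bis = (8.5870,16.6344)
T_A = V + ((C−V)·d_A)·d_A = V + 13.1998·d_A = (24.5725,16.3849)
T_B = V + ((C−V)·d_B)·d_B = V + 13.1998·d_B = (11.3680,0.8906)
sweep = 180° − θ = 79.0883°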